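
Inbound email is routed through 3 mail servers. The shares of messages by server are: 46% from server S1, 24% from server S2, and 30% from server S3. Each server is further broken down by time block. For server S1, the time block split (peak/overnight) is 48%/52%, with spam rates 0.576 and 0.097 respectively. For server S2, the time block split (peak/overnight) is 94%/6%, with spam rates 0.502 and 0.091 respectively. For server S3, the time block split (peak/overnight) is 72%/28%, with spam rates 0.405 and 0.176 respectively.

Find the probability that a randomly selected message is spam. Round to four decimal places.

P(S) ≈ 0.3672

P(S|S1) = 0.48·0.576 + 0.52·0.097 = 0.27648 + 0.05044 = 0.32692
P(S|S2) = 0.94·0.502 + 0.06·0.091 = 0.47188 + 0.00546 = 0.47734
P(S|S3) = 0.72·0.405 + 0.28·0.176 = 0.2916 + 0.04928 = 0.34088
Then overall,
P(S) = 0.46·0.32692 + 0.24·0.47734 + 0.3·0.34088
      = 0.1503832 + 0.1145616 + 0.102264 = 0.3672088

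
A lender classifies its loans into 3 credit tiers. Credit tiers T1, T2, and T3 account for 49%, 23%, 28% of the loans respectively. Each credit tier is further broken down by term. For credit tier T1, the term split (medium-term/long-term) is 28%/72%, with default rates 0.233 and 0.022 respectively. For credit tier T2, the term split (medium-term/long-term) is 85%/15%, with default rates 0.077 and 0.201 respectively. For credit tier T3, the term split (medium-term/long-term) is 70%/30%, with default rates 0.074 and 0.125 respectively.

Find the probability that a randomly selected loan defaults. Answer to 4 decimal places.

P(D|T1) = 0.28·0.233 + 0.72·0.022 = 0.06524 + 0.01584 = 0.08108
P(D|T2) = 0.85·0.077 + 0.15·0.201 = 0.06545 + 0.03015 = 0.0956
P(D|T3) = 0.7·0.074 + 0.3·0.125 = 0.0518 + 0.0375 = 0.0893
Then overall,
P(D) = 0.49·0.08108 + 0.23·0.0956 + 0.28·0.0893
      = 0.0397292 + 0.021988 + 0.025004 = 0.0867212

0.0867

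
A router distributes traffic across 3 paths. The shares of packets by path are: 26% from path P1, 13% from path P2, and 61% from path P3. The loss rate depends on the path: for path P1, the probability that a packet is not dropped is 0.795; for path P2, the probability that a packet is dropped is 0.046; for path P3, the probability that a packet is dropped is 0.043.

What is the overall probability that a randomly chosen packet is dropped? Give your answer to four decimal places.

P(L|P1) = 1 − 0.795 = 0.205.
Using total probability over the partition,
P(L) = P(L|P1)·P(P1) + P(L|P2)·P(P2) + P(L|P3)·P(P3)
      = 0.205·0.26 + 0.046·0.13 + 0.043·0.61
      = 0.0533 + 0.00598 + 0.02623 = 0.08551

P(L) ≈ 0.0855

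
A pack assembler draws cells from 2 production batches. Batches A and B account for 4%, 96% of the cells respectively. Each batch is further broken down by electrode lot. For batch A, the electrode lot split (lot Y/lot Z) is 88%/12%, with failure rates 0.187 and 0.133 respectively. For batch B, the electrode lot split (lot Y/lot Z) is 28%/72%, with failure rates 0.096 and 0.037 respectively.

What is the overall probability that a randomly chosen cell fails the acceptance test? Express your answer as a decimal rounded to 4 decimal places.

P(F|A) = 0.88·0.187 + 0.12·0.133 = 0.16456 + 0.01596 = 0.18052
P(F|B) = 0.28·0.096 + 0.72·0.037 = 0.02688 + 0.02664 = 0.05352
By total probability over the outer partition,
P(F) = 0.04·0.18052 + 0.96·0.05352
      = 0.0072208 + 0.0513792 = 0.0586

0.0586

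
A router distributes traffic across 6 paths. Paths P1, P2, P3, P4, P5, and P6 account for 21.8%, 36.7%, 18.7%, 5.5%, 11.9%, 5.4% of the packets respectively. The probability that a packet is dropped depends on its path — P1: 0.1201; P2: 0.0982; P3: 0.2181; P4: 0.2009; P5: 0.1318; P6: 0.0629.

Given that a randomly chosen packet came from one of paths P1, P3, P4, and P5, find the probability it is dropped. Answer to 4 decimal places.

0.1618

Let S = {P1, P3, P4, P5}.
P(S) = 0.218 + 0.187 + 0.055 + 0.119 = 0.579.
P(L ∩ S) = 0.1201·0.218 + 0.2181·0.187 + 0.2009·0.055 + 0.1318·0.119 = 0.0261818 + 0.0407847 + 0.0110495 + 0.0156842 = 0.0937002.
P(L | S) = 0.0937002 / 0.579 = 0.161831…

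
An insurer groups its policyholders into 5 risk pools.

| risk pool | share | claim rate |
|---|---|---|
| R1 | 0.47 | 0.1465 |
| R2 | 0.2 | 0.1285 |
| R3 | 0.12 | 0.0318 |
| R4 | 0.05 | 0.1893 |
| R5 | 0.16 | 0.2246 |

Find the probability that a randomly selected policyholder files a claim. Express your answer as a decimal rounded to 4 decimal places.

0.1438

P(C) = P(C|R1)·P(R1) + P(C|R2)·P(R2) + P(C|R3)·P(R3) + P(C|R4)·P(R4) + P(C|R5)·P(R5)
      = 0.1465·0.47 + 0.1285·0.2 + 0.0318·0.12 + 0.1893·0.05 + 0.2246·0.16
      = 0.068855 + 0.0257 + 0.003816 + 0.009465 + 0.035936 = 0.143772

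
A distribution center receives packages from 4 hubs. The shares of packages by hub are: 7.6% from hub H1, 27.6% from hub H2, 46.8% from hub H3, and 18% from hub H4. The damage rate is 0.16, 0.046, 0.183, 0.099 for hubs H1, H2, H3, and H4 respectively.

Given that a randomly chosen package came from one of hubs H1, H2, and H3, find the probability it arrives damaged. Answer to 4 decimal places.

P(D|S) ≈ 0.1348

Let S = {H1, H2, H3}.
P(S) = 0.076 + 0.276 + 0.468 = 0.82.
P(D ∩ S) = 0.16·0.076 + 0.046·0.276 + 0.183·0.468 = 0.01216 + 0.012696 + 0.085644 = 0.1105.
P(D | S) = 0.1105 / 0.82 = 0.134756…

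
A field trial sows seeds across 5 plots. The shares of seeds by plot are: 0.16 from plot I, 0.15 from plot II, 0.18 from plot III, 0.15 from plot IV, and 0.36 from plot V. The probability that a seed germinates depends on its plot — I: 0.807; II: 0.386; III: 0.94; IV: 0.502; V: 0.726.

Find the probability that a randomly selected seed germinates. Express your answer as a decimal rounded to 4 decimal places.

0.6929

Using total probability over the partition,
P(G) = P(G|I)·P(I) + P(G|II)·P(II) + P(G|III)·P(III) + P(G|IV)·P(IV) + P(G|V)·P(V)
      = 0.807·0.16 + 0.386·0.15 + 0.94·0.18 + 0.502·0.15 + 0.726·0.36
      = 0.12912 + 0.0579 + 0.1692 + 0.0753 + 0.26136 = 0.69288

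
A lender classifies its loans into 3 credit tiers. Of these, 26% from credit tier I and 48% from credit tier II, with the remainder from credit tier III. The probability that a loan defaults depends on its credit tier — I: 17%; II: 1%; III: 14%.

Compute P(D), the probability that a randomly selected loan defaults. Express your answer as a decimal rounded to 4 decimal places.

P(III) = 1 − (0.26 + 0.48) = 0.26.
Using total probability over the partition,
P(D) = P(D|I)·P(I) + P(D|II)·P(II) + P(D|III)·P(III)
      = 0.17·0.26 + 0.01·0.48 + 0.14·0.26
      = 0.0442 + 0.0048 + 0.0364 = 0.0854

P(D) ≈ 0.0854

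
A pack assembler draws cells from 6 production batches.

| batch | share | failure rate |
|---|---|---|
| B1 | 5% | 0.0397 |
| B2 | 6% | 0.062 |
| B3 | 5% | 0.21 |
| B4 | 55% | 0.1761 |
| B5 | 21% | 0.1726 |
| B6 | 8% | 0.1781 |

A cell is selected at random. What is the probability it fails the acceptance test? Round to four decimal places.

Using total probability over the partition,
P(F) = P(F|B1)·P(B1) + P(F|B2)·P(B2) + P(F|B3)·P(B3) + P(F|B4)·P(B4) + P(F|B5)·P(B5) + P(F|B6)·P(B6)
      = 0.0397·0.05 + 0.062·0.06 + 0.21·0.05 + 0.1761·0.55 + 0.1726·0.21 + 0.1781·0.08
      = 0.001985 + 0.00372 + 0.0105 + 0.096855 + 0.036246 + 0.014248 = 0.163554

P(F) ≈ 0.1636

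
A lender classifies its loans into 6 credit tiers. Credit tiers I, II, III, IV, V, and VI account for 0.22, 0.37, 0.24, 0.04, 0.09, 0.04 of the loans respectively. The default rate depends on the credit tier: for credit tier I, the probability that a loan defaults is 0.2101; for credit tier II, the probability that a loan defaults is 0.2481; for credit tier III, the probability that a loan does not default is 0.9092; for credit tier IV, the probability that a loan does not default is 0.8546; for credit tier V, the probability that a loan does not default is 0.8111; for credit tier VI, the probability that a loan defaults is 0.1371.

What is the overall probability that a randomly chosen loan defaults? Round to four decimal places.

P(D|III) = 1 − 0.9092 = 0.0908.
P(D|IV) = 1 − 0.8546 = 0.1454.
P(D|V) = 1 − 0.8111 = 0.1889.
P(D) = P(D|I)·P(I) + P(D|II)·P(II) + P(D|III)·P(III) + P(D|IV)·P(IV) + P(D|V)·P(V) + P(D|VI)·P(VI)
      = 0.2101·0.22 + 0.2481·0.37 + 0.0908·0.24 + 0.1454·0.04 + 0.1889·0.09 + 0.1371·0.04
      = 0.046222 + 0.091797 + 0.021792 + 0.005816 + 0.017001 + 0.005484 = 0.188112

0.1881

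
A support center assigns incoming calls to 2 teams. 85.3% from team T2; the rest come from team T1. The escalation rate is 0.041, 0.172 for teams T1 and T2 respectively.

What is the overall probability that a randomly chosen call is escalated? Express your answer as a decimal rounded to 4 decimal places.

P(T1) = 1 − (0.853) = 0.147.
By the law of total probability,
P(E) = P(E|T1)·P(T1) + P(E|T2)·P(T2)
      = 0.041·0.147 + 0.172·0.853
      = 0.006027 + 0.146716 = 0.152743

P(E) ≈ 0.1527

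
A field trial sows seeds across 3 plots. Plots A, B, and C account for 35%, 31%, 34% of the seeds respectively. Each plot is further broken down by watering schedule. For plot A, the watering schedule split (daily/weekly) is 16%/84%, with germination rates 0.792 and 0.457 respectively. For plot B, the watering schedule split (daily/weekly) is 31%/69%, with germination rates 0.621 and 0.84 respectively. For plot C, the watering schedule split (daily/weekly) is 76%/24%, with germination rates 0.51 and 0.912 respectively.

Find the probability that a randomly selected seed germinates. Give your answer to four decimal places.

P(G|A) = 0.16·0.792 + 0.84·0.457 = 0.12672 + 0.38388 = 0.5106
P(G|B) = 0.31·0.621 + 0.69·0.84 = 0.19251 + 0.5796 = 0.77211
P(G|C) = 0.76·0.51 + 0.24·0.912 = 0.3876 + 0.21888 = 0.60648
By total probability over the outer partition,
P(G) = 0.35·0.5106 + 0.31·0.77211 + 0.34·0.60648
      = 0.17871 + 0.2393541 + 0.2062032 = 0.6242673

P(G) ≈ 0.6243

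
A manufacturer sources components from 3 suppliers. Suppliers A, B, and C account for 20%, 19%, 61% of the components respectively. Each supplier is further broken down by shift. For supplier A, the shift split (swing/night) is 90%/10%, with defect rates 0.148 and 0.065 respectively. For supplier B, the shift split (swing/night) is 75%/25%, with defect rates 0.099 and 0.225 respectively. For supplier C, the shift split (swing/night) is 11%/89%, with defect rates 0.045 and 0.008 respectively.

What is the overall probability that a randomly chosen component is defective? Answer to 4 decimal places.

0.0601

P(D|A) = 0.9·0.148 + 0.1·0.065 = 0.1332 + 0.0065 = 0.1397
P(D|B) = 0.75·0.099 + 0.25·0.225 = 0.07425 + 0.05625 = 0.1305
P(D|C) = 0.11·0.045 + 0.89·0.008 = 0.00495 + 0.00712 = 0.01207
By total probability over the outer partition,
P(D) = 0.2·0.1397 + 0.19·0.1305 + 0.61·0.01207
      = 0.02794 + 0.024795 + 0.0073627 = 0.0600977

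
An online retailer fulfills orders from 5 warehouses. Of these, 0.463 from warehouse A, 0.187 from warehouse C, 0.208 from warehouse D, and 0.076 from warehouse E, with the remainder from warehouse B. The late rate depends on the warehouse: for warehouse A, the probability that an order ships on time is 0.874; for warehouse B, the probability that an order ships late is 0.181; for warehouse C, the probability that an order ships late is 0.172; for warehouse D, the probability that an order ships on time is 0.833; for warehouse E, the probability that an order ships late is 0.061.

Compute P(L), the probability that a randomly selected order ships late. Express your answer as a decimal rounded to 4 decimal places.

P(L) ≈ 0.1418

P(B) = 1 − (0.463 + 0.187 + 0.208 + 0.076) = 0.066.
P(L|A) = 1 − 0.874 = 0.126.
P(L|D) = 1 − 0.833 = 0.167.
By the law of total probability,
P(L) = P(L|A)·P(A) + P(L|B)·P(B) + P(L|C)·P(C) + P(L|D)·P(D) + P(L|E)·P(E)
      = 0.126·0.463 + 0.181·0.066 + 0.172·0.187 + 0.167·0.208 + 0.061·0.076
      = 0.058338 + 0.011946 + 0.032164 + 0.034736 + 0.004636 = 0.14182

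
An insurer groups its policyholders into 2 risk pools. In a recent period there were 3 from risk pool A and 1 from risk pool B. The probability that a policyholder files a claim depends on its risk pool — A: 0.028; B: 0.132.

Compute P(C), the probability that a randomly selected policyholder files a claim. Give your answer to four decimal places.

P(C) ≈ 0.0540

Total: 3 + 1 = 4.
P(A) = 3/4 = 0.75. P(B) = 1/4 = 0.25.
P(C) = P(C|A)·P(A) + P(C|B)·P(B)
      = 0.028·0.75 + 0.132·0.25
      = 0.021 + 0.033 = 0.054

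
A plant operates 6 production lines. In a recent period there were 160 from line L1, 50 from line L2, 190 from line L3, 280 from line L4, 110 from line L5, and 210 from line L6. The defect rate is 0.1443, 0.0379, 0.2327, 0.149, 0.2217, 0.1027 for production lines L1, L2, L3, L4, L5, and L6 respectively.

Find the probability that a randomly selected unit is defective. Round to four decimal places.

0.1569

Total: 160 + 50 + 190 + 280 + 110 + 210 = 1000.
P(L1) = 160/1000 = 0.16. P(L2) = 50/1000 = 0.05. P(L3) = 190/1000 = 0.19. P(L4) = 280/1000 = 0.28. P(L5) = 110/1000 = 0.11. P(L6) = 210/1000 = 0.21.
Using total probability over the partition,
P(D) = P(D|L1)·P(L1) + P(D|L2)·P(L2) + P(D|L3)·P(L3) + P(D|L4)·P(L4) + P(D|L5)·P(L5) + P(D|L6)·P(L6)
      = 0.1443·0.16 + 0.0379·0.05 + 0.2327·0.19 + 0.149·0.28 + 0.2217·0.11 + 0.1027·0.21
      = 0.023088 + 0.001895 + 0.044213 + 0.04172 + 0.024387 + 0.021567 = 0.15687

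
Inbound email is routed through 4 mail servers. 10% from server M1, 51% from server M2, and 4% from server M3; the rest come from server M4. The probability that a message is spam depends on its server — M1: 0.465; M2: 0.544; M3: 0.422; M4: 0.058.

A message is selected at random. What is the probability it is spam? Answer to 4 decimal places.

P(M4) = 1 − (0.1 + 0.51 + 0.04) = 0.35.
Summing over the partition,
P(S) = P(S|M1)·P(M1) + P(S|M2)·P(M2) + P(S|M3)·P(M3) + P(S|M4)·P(M4)
      = 0.465·0.1 + 0.544·0.51 + 0.422·0.04 + 0.058·0.35
      = 0.0465 + 0.27744 + 0.01688 + 0.0203 = 0.36112

0.3611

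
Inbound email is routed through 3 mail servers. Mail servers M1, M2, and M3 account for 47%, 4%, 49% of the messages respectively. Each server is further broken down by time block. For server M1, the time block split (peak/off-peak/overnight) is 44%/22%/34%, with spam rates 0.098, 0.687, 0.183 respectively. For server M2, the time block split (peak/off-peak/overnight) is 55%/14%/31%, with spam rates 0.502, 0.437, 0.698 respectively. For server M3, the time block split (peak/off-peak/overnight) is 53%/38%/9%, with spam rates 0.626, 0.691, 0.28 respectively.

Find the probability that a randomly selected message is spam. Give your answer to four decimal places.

P(S|M1) = 0.44·0.098 + 0.22·0.687 + 0.34·0.183 = 0.04312 + 0.15114 + 0.06222 = 0.25648
P(S|M2) = 0.55·0.502 + 0.14·0.437 + 0.31·0.698 = 0.2761 + 0.06118 + 0.21638 = 0.55366
P(S|M3) = 0.53·0.626 + 0.38·0.691 + 0.09·0.28 = 0.33178 + 0.26258 + 0.0252 = 0.61956
By total probability over the outer partition,
P(S) = 0.47·0.25648 + 0.04·0.55366 + 0.49·0.61956
      = 0.1205456 + 0.0221464 + 0.3035844 = 0.4462764

P(S) ≈ 0.4463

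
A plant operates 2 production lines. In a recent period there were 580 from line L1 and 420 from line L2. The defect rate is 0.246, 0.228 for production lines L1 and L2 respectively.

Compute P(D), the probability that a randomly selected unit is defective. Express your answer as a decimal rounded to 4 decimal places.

0.2384

Total: 580 + 420 = 1000.
P(L1) = 580/1000 = 0.58. P(L2) = 420/1000 = 0.42.
P(D) = P(D|L1)·P(L1) + P(D|L2)·P(L2)
      = 0.246·0.58 + 0.228·0.42
      = 0.14268 + 0.09576 = 0.23844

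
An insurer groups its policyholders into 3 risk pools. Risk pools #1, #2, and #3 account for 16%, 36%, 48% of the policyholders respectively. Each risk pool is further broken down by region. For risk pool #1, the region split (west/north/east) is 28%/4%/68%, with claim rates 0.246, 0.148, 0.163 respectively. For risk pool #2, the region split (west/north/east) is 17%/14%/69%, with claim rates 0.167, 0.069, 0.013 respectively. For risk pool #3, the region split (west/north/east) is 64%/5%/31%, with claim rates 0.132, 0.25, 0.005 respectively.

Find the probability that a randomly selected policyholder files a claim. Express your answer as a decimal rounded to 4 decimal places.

P(C|#1) = 0.28·0.246 + 0.04·0.148 + 0.68·0.163 = 0.06888 + 0.00592 + 0.11084 = 0.18564
P(C|#2) = 0.17·0.167 + 0.14·0.069 + 0.69·0.013 = 0.02839 + 0.00966 + 0.00897 = 0.04702
P(C|#3) = 0.64·0.132 + 0.05·0.25 + 0.31·0.005 = 0.08448 + 0.0125 + 0.00155 = 0.09853
Then overall,
P(C) = 0.16·0.18564 + 0.36·0.04702 + 0.48·0.09853
      = 0.0297024 + 0.0169272 + 0.0472944 = 0.093924

P(C) ≈ 0.0939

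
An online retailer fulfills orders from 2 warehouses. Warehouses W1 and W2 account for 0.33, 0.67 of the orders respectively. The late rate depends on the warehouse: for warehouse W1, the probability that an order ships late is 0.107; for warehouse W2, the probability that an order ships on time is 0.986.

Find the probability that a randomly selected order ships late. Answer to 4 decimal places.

P(L|W2) = 1 − 0.986 = 0.014.
Summing over the partition,
P(L) = P(L|W1)·P(W1) + P(L|W2)·P(W2)
      = 0.107·0.33 + 0.014·0.67
      = 0.03531 + 0.00938 = 0.04469

0.0447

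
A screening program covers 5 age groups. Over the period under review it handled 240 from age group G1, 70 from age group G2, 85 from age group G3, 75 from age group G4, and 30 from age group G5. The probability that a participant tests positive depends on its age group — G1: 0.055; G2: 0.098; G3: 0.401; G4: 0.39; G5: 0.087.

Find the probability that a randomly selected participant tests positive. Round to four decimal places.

Total: 240 + 70 + 85 + 75 + 30 = 500.
P(G1) = 240/500 = 0.48. P(G2) = 70/500 = 0.14. P(G3) = 85/500 = 0.17. P(G4) = 75/500 = 0.15. P(G5) = 30/500 = 0.06.
Using total probability over the partition,
P(T) = P(T|G1)·P(G1) + P(T|G2)·P(G2) + P(T|G3)·P(G3) + P(T|G4)·P(G4) + P(T|G5)·P(G5)
      = 0.055·0.48 + 0.098·0.14 + 0.401·0.17 + 0.39·0.15 + 0.087·0.06
      = 0.0264 + 0.01372 + 0.06817 + 0.0585 + 0.00522 = 0.17201

0.1720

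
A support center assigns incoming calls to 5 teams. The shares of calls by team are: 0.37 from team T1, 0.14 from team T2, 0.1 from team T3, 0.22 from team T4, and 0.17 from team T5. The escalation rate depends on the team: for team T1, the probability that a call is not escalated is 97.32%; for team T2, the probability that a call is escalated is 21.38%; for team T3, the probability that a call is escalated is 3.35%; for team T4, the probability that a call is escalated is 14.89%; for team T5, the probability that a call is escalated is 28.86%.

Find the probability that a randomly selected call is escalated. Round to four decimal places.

P(E|T1) = 1 − 0.9732 = 0.0268.
P(E) = P(E|T1)·P(T1) + P(E|T2)·P(T2) + P(E|T3)·P(T3) + P(E|T4)·P(T4) + P(E|T5)·P(T5)
      = 0.0268·0.37 + 0.2138·0.14 + 0.0335·0.1 + 0.1489·0.22 + 0.2886·0.17
      = 0.009916 + 0.029932 + 0.00335 + 0.032758 + 0.049062 = 0.125018

P(E) ≈ 0.1250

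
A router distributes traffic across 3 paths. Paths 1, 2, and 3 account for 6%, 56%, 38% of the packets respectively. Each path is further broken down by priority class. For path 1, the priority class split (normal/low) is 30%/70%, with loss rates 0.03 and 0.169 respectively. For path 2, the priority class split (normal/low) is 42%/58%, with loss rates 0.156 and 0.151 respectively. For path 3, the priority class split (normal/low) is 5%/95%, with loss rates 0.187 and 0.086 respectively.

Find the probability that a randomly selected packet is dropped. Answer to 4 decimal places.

0.1280

P(L|1) = 0.3·0.03 + 0.7·0.169 = 0.009 + 0.1183 = 0.1273
P(L|2) = 0.42·0.156 + 0.58·0.151 = 0.06552 + 0.08758 = 0.1531
P(L|3) = 0.05·0.187 + 0.95·0.086 = 0.00935 + 0.0817 = 0.09105
Then overall,
P(L) = 0.06·0.1273 + 0.56·0.1531 + 0.38·0.09105
      = 0.007638 + 0.085736 + 0.034599 = 0.127973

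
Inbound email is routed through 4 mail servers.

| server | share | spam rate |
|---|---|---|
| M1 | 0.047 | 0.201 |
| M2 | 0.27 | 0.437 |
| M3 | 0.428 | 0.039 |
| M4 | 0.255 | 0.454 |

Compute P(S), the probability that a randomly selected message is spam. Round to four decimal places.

P(S) ≈ 0.2599

By the law of total probability,
P(S) = P(S|M1)·P(M1) + P(S|M2)·P(M2) + P(S|M3)·P(M3) + P(S|M4)·P(M4)
      = 0.201·0.047 + 0.437·0.27 + 0.039·0.428 + 0.454·0.255
      = 0.009447 + 0.11799 + 0.016692 + 0.11577 = 0.259899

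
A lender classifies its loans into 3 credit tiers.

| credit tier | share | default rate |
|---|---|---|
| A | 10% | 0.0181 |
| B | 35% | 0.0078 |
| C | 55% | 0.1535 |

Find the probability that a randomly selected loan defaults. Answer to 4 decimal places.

Using total probability over the partition,
P(D) = P(D|A)·P(A) + P(D|B)·P(B) + P(D|C)·P(C)
      = 0.0181·0.1 + 0.0078·0.35 + 0.1535·0.55
      = 0.00181 + 0.00273 + 0.084425 = 0.088965

0.0890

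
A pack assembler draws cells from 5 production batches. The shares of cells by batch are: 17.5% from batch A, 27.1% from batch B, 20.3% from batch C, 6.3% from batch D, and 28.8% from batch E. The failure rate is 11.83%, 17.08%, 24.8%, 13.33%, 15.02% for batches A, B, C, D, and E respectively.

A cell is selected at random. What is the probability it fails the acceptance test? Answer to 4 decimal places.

P(F) ≈ 0.1690

P(F) = P(F|A)·P(A) + P(F|B)·P(B) + P(F|C)·P(C) + P(F|D)·P(D) + P(F|E)·P(E)
      = 0.1183·0.175 + 0.1708·0.271 + 0.248·0.203 + 0.1333·0.063 + 0.1502·0.288
      = 0.0207025 + 0.0462868 + 0.050344 + 0.0083979 + 0.0432576 = 0.1689888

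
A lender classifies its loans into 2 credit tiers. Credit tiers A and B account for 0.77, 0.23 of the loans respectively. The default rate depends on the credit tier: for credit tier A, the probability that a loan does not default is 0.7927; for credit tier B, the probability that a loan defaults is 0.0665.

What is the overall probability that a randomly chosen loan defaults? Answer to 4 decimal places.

P(D) ≈ 0.1749

P(D|A) = 1 − 0.7927 = 0.2073.
P(D) = P(D|A)·P(A) + P(D|B)·P(B)
      = 0.2073·0.77 + 0.0665·0.23
      = 0.159621 + 0.015295 = 0.174916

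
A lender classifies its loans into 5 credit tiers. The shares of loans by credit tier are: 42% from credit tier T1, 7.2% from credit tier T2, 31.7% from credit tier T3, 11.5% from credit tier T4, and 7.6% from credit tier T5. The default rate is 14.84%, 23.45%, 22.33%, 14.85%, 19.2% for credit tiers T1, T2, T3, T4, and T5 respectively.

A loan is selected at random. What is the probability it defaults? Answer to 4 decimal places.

0.1817

By the law of total probability,
P(D) = P(D|T1)·P(T1) + P(D|T2)·P(T2) + P(D|T3)·P(T3) + P(D|T4)·P(T4) + P(D|T5)·P(T5)
      = 0.1484·0.42 + 0.2345·0.072 + 0.2233·0.317 + 0.1485·0.115 + 0.192·0.076
      = 0.062328 + 0.016884 + 0.0707861 + 0.0170775 + 0.014592 = 0.1816676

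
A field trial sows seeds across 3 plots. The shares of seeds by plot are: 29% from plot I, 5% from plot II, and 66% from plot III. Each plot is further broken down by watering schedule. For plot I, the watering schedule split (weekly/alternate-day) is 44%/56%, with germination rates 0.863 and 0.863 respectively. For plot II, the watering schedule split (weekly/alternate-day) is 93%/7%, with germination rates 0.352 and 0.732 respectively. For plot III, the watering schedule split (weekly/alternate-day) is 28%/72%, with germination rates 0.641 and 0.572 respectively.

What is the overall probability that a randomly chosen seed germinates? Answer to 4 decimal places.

P(G|I) = 0.44·0.863 + 0.56·0.863 = 0.37972 + 0.48328 = 0.863
P(G|II) = 0.93·0.352 + 0.07·0.732 = 0.32736 + 0.05124 = 0.3786
P(G|III) = 0.28·0.641 + 0.72·0.572 = 0.17948 + 0.41184 = 0.59132
By total probability over the outer partition,
P(G) = 0.29·0.863 + 0.05·0.3786 + 0.66·0.59132
      = 0.25027 + 0.01893 + 0.3902712 = 0.6594712

P(G) ≈ 0.6595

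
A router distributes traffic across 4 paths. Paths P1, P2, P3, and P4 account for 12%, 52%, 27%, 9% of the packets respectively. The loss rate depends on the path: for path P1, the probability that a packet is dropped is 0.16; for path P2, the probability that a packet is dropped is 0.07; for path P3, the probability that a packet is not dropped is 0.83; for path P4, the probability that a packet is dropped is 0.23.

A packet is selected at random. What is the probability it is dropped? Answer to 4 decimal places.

P(L|P3) = 1 − 0.83 = 0.17.
By the law of total probability,
P(L) = P(L|P1)·P(P1) + P(L|P2)·P(P2) + P(L|P3)·P(P3) + P(L|P4)·P(P4)
      = 0.16·0.12 + 0.07·0.52 + 0.17·0.27 + 0.23·0.09
      = 0.0192 + 0.0364 + 0.0459 + 0.0207 = 0.1222

P(L) ≈ 0.1222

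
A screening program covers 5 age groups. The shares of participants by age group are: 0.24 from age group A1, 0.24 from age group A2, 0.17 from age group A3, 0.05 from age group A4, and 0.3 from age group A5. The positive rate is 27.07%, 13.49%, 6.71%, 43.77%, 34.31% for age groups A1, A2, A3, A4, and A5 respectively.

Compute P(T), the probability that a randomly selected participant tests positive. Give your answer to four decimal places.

P(T) ≈ 0.2336

P(T) = P(T|A1)·P(A1) + P(T|A2)·P(A2) + P(T|A3)·P(A3) + P(T|A4)·P(A4) + P(T|A5)·P(A5)
      = 0.2707·0.24 + 0.1349·0.24 + 0.0671·0.17 + 0.4377·0.05 + 0.3431·0.3
      = 0.064968 + 0.032376 + 0.011407 + 0.021885 + 0.10293 = 0.233566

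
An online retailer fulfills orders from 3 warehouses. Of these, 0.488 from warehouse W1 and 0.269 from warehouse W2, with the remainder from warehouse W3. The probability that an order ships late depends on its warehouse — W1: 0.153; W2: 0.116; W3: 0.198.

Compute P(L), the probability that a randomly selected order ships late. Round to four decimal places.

P(W3) = 1 − (0.488 + 0.269) = 0.243.
Summing over the partition,
P(L) = P(L|W1)·P(W1) + P(L|W2)·P(W2) + P(L|W3)·P(W3)
      = 0.153·0.488 + 0.116·0.269 + 0.198·0.243
      = 0.074664 + 0.031204 + 0.048114 = 0.153982

P(L) ≈ 0.1540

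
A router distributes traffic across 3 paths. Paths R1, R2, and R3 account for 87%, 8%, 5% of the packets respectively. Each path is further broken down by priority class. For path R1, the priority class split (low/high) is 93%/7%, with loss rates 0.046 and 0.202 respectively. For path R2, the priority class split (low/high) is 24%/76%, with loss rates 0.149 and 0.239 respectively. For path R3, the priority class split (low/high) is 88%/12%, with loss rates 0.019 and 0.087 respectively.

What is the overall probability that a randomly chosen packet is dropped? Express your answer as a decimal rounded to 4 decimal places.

P(L|R1) = 0.93·0.046 + 0.07·0.202 = 0.04278 + 0.01414 = 0.05692
P(L|R2) = 0.24·0.149 + 0.76·0.239 = 0.03576 + 0.18164 = 0.2174
P(L|R3) = 0.88·0.019 + 0.12·0.087 = 0.01672 + 0.01044 = 0.02716
Then overall,
P(L) = 0.87·0.05692 + 0.08·0.2174 + 0.05·0.02716
      = 0.0495204 + 0.017392 + 0.001358 = 0.0682704

0.0683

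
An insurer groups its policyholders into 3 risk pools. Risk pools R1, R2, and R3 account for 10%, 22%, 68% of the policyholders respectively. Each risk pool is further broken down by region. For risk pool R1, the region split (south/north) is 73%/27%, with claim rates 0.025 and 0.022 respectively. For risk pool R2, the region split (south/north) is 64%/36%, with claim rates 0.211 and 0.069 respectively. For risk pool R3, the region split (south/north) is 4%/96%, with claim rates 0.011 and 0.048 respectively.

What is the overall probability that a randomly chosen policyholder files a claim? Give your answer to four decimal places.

P(C) ≈ 0.0692

P(C|R1) = 0.73·0.025 + 0.27·0.022 = 0.01825 + 0.00594 = 0.02419
P(C|R2) = 0.64·0.211 + 0.36·0.069 = 0.13504 + 0.02484 = 0.15988
P(C|R3) = 0.04·0.011 + 0.96·0.048 = 0.00044 + 0.04608 = 0.04652
Then overall,
P(C) = 0.1·0.02419 + 0.22·0.15988 + 0.68·0.04652
      = 0.002419 + 0.0351736 + 0.0316336 = 0.0692262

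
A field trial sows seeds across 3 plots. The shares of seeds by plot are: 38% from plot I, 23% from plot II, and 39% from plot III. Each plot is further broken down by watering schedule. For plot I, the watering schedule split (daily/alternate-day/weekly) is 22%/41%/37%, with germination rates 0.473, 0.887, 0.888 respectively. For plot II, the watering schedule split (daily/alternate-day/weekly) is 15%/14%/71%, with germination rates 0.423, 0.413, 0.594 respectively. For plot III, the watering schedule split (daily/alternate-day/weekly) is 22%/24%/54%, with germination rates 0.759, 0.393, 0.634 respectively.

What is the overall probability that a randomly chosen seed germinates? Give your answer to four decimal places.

P(G|I) = 0.22·0.473 + 0.41·0.887 + 0.37·0.888 = 0.10406 + 0.36367 + 0.32856 = 0.79629
P(G|II) = 0.15·0.423 + 0.14·0.413 + 0.71·0.594 = 0.06345 + 0.05782 + 0.42174 = 0.54301
P(G|III) = 0.22·0.759 + 0.24·0.393 + 0.54·0.634 = 0.16698 + 0.09432 + 0.34236 = 0.60366
By total probability over the outer partition,
P(G) = 0.38·0.79629 + 0.23·0.54301 + 0.39·0.60366
      = 0.3025902 + 0.1248923 + 0.2354274 = 0.6629099

0.6629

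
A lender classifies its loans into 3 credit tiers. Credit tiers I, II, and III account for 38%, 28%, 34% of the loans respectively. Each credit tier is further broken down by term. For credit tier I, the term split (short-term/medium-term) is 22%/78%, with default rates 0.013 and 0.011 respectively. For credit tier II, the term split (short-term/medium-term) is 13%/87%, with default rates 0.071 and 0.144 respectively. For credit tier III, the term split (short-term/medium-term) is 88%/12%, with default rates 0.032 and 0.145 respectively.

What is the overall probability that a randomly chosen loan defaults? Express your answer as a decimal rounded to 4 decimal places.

P(D|I) = 0.22·0.013 + 0.78·0.011 = 0.00286 + 0.00858 = 0.01144
P(D|II) = 0.13·0.071 + 0.87·0.144 = 0.00923 + 0.12528 = 0.13451
P(D|III) = 0.88·0.032 + 0.12·0.145 = 0.02816 + 0.0174 = 0.04556
Then overall,
P(D) = 0.38·0.01144 + 0.28·0.13451 + 0.34·0.04556
      = 0.0043472 + 0.0376628 + 0.0154904 = 0.0575004

0.0575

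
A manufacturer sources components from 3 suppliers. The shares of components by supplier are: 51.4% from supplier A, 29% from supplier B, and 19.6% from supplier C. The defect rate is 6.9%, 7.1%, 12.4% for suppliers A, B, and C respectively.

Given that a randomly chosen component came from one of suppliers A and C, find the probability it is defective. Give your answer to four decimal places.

P(D|S) ≈ 0.0842

Let S = {A, C}.
P(S) = 0.514 + 0.196 = 0.71.
P(D ∩ S) = 0.069·0.514 + 0.124·0.196 = 0.035466 + 0.024304 = 0.05977.
P(D | S) = 0.05977 / 0.71 = 0.084183…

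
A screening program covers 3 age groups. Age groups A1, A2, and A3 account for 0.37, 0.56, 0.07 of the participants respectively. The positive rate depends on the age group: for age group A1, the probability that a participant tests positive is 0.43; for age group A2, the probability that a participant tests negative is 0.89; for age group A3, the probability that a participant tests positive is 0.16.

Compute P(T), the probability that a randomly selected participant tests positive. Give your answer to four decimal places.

P(T) ≈ 0.2319

P(T|A2) = 1 − 0.89 = 0.11.
P(T) = P(T|A1)·P(A1) + P(T|A2)·P(A2) + P(T|A3)·P(A3)
      = 0.43·0.37 + 0.11·0.56 + 0.16·0.07
      = 0.1591 + 0.0616 + 0.0112 = 0.2319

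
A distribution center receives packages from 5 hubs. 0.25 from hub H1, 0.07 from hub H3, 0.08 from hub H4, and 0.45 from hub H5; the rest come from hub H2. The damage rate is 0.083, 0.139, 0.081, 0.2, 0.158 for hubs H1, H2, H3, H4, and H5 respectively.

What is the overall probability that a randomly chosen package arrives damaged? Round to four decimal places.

P(D) ≈ 0.1344

P(H2) = 1 − (0.25 + 0.07 + 0.08 + 0.45) = 0.15.
P(D) = P(D|H1)·P(H1) + P(D|H2)·P(H2) + P(D|H3)·P(H3) + P(D|H4)·P(H4) + P(D|H5)·P(H5)
      = 0.083·0.25 + 0.139·0.15 + 0.081·0.07 + 0.2·0.08 + 0.158·0.45
      = 0.02075 + 0.02085 + 0.00567 + 0.016 + 0.0711 = 0.13437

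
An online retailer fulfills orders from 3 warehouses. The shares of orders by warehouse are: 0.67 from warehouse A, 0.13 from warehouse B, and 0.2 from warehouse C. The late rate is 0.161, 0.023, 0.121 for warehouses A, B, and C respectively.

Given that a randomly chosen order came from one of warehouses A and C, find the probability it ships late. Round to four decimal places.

0.1518

Let S = {A, C}.
P(S) = 0.67 + 0.2 = 0.87.
P(L ∩ S) = 0.161·0.67 + 0.121·0.2 = 0.10787 + 0.0242 = 0.13207.
P(L | S) = 0.13207 / 0.87 = 0.151805…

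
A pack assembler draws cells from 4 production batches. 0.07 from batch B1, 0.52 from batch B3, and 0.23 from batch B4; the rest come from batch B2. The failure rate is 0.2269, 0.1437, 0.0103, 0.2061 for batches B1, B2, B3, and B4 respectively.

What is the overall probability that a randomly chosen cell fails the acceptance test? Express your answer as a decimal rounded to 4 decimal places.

P(F) ≈ 0.0945

P(B2) = 1 − (0.07 + 0.52 + 0.23) = 0.18.
P(F) = P(F|B1)·P(B1) + P(F|B2)·P(B2) + P(F|B3)·P(B3) + P(F|B4)·P(B4)
      = 0.2269·0.07 + 0.1437·0.18 + 0.0103·0.52 + 0.2061·0.23
      = 0.015883 + 0.025866 + 0.005356 + 0.047403 = 0.094508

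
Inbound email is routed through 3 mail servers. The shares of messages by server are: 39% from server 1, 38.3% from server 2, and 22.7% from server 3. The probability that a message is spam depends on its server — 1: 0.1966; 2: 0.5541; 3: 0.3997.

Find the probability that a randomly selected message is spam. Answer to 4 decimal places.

P(S) = P(S|1)·P(1) + P(S|2)·P(2) + P(S|3)·P(3)
      = 0.1966·0.39 + 0.5541·0.383 + 0.3997·0.227
      = 0.076674 + 0.2122203 + 0.0907319 = 0.3796262

0.3796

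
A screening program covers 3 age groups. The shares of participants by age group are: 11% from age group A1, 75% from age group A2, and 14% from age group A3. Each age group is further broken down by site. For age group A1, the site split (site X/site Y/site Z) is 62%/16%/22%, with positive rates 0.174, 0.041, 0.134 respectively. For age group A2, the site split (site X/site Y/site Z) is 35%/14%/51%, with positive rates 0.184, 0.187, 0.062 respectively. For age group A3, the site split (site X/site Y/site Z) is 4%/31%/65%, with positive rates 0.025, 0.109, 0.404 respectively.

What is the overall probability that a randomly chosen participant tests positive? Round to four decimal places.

P(T|A1) = 0.62·0.174 + 0.16·0.041 + 0.22·0.134 = 0.10788 + 0.00656 + 0.02948 = 0.14392
P(T|A2) = 0.35·0.184 + 0.14·0.187 + 0.51·0.062 = 0.0644 + 0.02618 + 0.03162 = 0.1222
P(T|A3) = 0.04·0.025 + 0.31·0.109 + 0.65·0.404 = 0.001 + 0.03379 + 0.2626 = 0.29739
By total probability over the outer partition,
P(T) = 0.11·0.14392 + 0.75·0.1222 + 0.14·0.29739
      = 0.0158312 + 0.09165 + 0.0416346 = 0.1491158

0.1491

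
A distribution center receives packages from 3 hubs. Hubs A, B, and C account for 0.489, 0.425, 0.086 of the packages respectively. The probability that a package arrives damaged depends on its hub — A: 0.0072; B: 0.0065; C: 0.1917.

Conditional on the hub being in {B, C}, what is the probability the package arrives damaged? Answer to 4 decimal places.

Let S = {B, C}.
P(S) = 0.425 + 0.086 = 0.511.
P(D ∩ S) = 0.0065·0.425 + 0.1917·0.086 = 0.0027625 + 0.0164862 = 0.0192487.
P(D | S) = 0.0192487 / 0.511 = 0.037669…

P(D|S) ≈ 0.0377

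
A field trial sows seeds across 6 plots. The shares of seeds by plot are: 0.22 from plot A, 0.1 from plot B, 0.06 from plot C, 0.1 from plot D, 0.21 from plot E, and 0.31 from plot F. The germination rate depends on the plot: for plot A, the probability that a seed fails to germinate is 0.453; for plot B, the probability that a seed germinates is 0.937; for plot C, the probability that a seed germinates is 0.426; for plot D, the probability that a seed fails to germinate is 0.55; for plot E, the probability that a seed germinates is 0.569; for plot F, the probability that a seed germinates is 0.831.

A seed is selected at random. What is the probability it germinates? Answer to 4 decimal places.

P(G) ≈ 0.6617

P(G|A) = 1 − 0.453 = 0.547.
P(G|D) = 1 − 0.55 = 0.45.
P(G) = P(G|A)·P(A) + P(G|B)·P(B) + P(G|C)·P(C) + P(G|D)·P(D) + P(G|E)·P(E) + P(G|F)·P(F)
      = 0.547·0.22 + 0.937·0.1 + 0.426·0.06 + 0.45·0.1 + 0.569·0.21 + 0.831·0.31
      = 0.12034 + 0.0937 + 0.02556 + 0.045 + 0.11949 + 0.25761 = 0.6617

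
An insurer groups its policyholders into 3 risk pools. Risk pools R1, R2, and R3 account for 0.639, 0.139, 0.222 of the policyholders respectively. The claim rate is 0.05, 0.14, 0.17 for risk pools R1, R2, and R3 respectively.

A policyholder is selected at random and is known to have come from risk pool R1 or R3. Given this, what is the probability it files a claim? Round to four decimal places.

0.0809

Let S = {R1, R3}.
P(S) = 0.639 + 0.222 = 0.861.
P(C ∩ S) = 0.05·0.639 + 0.17·0.222 = 0.03195 + 0.03774 = 0.06969.
P(C | S) = 0.06969 / 0.861 = 0.080941…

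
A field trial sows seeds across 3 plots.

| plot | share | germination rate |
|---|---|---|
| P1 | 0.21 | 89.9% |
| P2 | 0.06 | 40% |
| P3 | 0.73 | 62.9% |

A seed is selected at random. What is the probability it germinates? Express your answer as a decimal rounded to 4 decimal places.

P(G) = P(G|P1)·P(P1) + P(G|P2)·P(P2) + P(G|P3)·P(P3)
      = 0.899·0.21 + 0.4·0.06 + 0.629·0.73
      = 0.18879 + 0.024 + 0.45917 = 0.67196

0.6720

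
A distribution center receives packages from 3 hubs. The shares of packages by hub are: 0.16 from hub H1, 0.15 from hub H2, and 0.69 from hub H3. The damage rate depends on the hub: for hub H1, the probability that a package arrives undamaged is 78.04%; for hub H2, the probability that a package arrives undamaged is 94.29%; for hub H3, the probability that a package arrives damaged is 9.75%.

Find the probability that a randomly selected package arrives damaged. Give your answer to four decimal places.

P(D|H1) = 1 − 0.7804 = 0.2196.
P(D|H2) = 1 − 0.9429 = 0.0571.
Summing over the partition,
P(D) = P(D|H1)·P(H1) + P(D|H2)·P(H2) + P(D|H3)·P(H3)
      = 0.2196·0.16 + 0.0571·0.15 + 0.0975·0.69
      = 0.035136 + 0.008565 + 0.067275 = 0.110976

P(D) ≈ 0.1110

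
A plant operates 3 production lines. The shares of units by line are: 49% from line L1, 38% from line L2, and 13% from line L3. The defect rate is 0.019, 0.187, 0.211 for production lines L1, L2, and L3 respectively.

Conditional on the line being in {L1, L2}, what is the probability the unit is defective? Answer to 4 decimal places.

Let S = {L1, L2}.
P(S) = 0.49 + 0.38 = 0.87.
P(D ∩ S) = 0.019·0.49 + 0.187·0.38 = 0.00931 + 0.07106 = 0.08037.
P(D | S) = 0.08037 / 0.87 = 0.092379…

0.0924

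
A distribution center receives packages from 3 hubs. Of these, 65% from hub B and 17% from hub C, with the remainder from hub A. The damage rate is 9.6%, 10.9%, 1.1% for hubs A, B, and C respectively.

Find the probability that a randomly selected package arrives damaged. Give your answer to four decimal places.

P(D) ≈ 0.0900

P(A) = 1 − (0.65 + 0.17) = 0.18.
P(D) = P(D|A)·P(A) + P(D|B)·P(B) + P(D|C)·P(C)
      = 0.096·0.18 + 0.109·0.65 + 0.011·0.17
      = 0.01728 + 0.07085 + 0.00187 = 0.09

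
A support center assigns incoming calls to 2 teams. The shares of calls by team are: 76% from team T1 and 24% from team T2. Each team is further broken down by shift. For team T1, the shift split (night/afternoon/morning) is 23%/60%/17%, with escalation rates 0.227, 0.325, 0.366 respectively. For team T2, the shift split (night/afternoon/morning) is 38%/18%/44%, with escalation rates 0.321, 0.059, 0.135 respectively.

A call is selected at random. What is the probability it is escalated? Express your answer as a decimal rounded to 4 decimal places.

P(E) ≈ 0.2812

P(E|T1) = 0.23·0.227 + 0.6·0.325 + 0.17·0.366 = 0.05221 + 0.195 + 0.06222 = 0.30943
P(E|T2) = 0.38·0.321 + 0.18·0.059 + 0.44·0.135 = 0.12198 + 0.01062 + 0.0594 = 0.192
Then overall,
P(E) = 0.76·0.30943 + 0.24·0.192
      = 0.2351668 + 0.04608 = 0.2812468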